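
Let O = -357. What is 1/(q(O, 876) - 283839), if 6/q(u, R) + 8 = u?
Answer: -365/103601241 ≈ -3.5231e-6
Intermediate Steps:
q(u, R) = 6/(-8 + u)
1/(q(O, 876) - 283839) = 1/(6/(-8 - 357) - 283839) = 1/(6/(-365) - 283839) = 1/(6*(-1/365) - 283839) = 1/(-6/365 - 283839) = 1/(-103601241/365) = -365/103601241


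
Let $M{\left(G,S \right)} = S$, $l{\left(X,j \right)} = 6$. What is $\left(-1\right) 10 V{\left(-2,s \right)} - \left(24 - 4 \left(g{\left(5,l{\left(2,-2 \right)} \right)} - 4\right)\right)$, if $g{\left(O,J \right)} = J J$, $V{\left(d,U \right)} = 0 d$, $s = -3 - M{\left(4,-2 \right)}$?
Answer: $104$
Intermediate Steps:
$s = -1$ ($s = -3 - -2 = -3 + 2 = -1$)
$V{\left(d,U \right)} = 0$
$g{\left(O,J \right)} = J^{2}$
$\left(-1\right) 10 V{\left(-2,s \right)} - \left(24 - 4 \left(g{\left(5,l{\left(2,-2 \right)} \right)} - 4\right)\right) = \left(-1\right) 10 \cdot 0 - \left(24 - 4 \left(6^{2} - 4\right)\right) = \left(-10\right) 0 - \left(24 - 4 \left(36 - 4\right)\right) = 0 - \left(24 - 128\right) = 0 - -104 = 0 + \left(-24 + 128\right) = 0 + 104 = 104$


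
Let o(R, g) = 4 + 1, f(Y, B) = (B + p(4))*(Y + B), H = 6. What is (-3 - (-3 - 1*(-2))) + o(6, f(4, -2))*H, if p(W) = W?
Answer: 28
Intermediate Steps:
f(Y, B) = (4 + B)*(B + Y) (f(Y, B) = (B + 4)*(Y + B) = (4 + B)*(B + Y))
o(R, g) = 5
(-3 - (-3 - 1*(-2))) + o(6, f(4, -2))*H = (-3 - (-3 - 1*(-2))) + 5*6 = (-3 - (-3 + 2)) + 30 = (-3 - 1*(-1)) + 30 = (-3 + 1) + 30 = -2 + 30 = 28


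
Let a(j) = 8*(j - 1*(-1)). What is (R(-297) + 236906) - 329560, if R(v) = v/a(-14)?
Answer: -9635719/104 ≈ -92651.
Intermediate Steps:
a(j) = 8 + 8*j (a(j) = 8*(j + 1) = 8*(1 + j) = 8 + 8*j)
R(v) = -v/104 (R(v) = v/(8 + 8*(-14)) = v/(8 - 112) = v/(-104) = v*(-1/104) = -v/104)
(R(-297) + 236906) - 329560 = (-1/104*(-297) + 236906) - 329560 = (297/104 + 236906) - 329560 = 24638521/104 - 329560 = -9635719/104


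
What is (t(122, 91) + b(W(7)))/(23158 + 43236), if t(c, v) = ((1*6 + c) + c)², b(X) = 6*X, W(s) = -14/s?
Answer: 31244/33197 ≈ 0.94117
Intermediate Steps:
t(c, v) = (6 + 2*c)² (t(c, v) = ((6 + c) + c)² = (6 + 2*c)²)
(t(122, 91) + b(W(7)))/(23158 + 43236) = (4*(3 + 122)² + 6*(-14/7))/(23158 + 43236) = (4*125² + 6*(-14*⅐))/66394 = (4*15625 + 6*(-2))*(1/66394) = (62500 - 12)*(1/66394) = 62488*(1/66394) = 31244/33197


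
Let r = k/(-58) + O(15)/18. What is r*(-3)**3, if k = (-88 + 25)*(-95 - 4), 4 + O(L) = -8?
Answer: 169443/58 ≈ 2921.4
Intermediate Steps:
O(L) = -12 (O(L) = -4 - 8 = -12)
k = 6237 (k = -63*(-99) = 6237)
r = -18827/174 (r = 6237/(-58) - 12/18 = 6237*(-1/58) - 12*1/18 = -6237/58 - 2/3 = -18827/174 ≈ -108.20)
r*(-3)**3 = -18827/174*(-3)**3 = -18827/174*(-27) = 169443/58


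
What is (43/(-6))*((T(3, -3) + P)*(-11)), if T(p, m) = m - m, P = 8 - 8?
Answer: 0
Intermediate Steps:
P = 0
T(p, m) = 0
(43/(-6))*((T(3, -3) + P)*(-11)) = (43/(-6))*((0 + 0)*(-11)) = (43*(-1/6))*(0*(-11)) = -43/6*0 = 0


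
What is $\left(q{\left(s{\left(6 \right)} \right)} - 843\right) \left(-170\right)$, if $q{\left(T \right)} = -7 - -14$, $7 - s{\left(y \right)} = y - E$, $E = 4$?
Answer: $142120$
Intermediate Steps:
$s{\left(y \right)} = 11 - y$ ($s{\left(y \right)} = 7 - \left(y - 4\right) = 7 - \left(-4 + y\right) = 11 - y$)
$q{\left(T \right)} = 7$ ($q{\left(T \right)} = -7 + 14 = 7$)
$\left(q{\left(s{\left(6 \right)} \right)} - 843\right) \left(-170\right) = \left(7 - 843\right) \left(-170\right) = \left(-836\right) \left(-170\right) = 142120$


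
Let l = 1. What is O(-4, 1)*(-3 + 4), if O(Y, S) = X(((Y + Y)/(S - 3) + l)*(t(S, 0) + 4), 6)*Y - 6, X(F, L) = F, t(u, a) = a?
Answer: -86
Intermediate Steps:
O(Y, S) = -6 + Y*(4 + 8*Y/(-3 + S)) (O(Y, S) = (((Y + Y)/(S - 3) + 1)*(0 + 4))*Y - 6 = (((2*Y)/(-3 + S) + 1)*4)*Y - 6 = ((2*Y/(-3 + S) + 1)*4)*Y - 6 = ((1 + 2*Y/(-3 + S))*4)*Y - 6 = (4 + 8*Y/(-3 + S))*Y - 6 = Y*(4 + 8*Y/(-3 + S)) - 6 = -6 + Y*(4 + 8*Y/(-3 + S)))
O(-4, 1)*(-3 + 4) = (2*(9 - 3*1 + 2*(-4)*(-3 + 1 + 2*(-4)))/(-3 + 1))*(-3 + 4) = (2*(9 - 3 + 2*(-4)*(-3 + 1 - 8))/(-2))*1 = (2*(-1/2)*(9 - 3 + 2*(-4)*(-10)))*1 = (2*(-1/2)*(9 - 3 + 80))*1 = (2*(-1/2)*86)*1 = -86*1 = -86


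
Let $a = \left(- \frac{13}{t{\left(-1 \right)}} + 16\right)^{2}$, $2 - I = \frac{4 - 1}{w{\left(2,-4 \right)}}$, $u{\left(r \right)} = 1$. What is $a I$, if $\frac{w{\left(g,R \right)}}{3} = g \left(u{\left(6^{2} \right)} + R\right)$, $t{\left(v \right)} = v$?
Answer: $\frac{10933}{6} \approx 1822.2$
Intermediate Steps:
$w{\left(g,R \right)} = 3 g \left(1 + R\right)$
$I = \frac{13}{6}$ ($I = 2 - \frac{4 - 1}{3 \cdot 2 \left(1 - 4\right)} = 2 - \frac{3}{3 \cdot 2 \left(-3\right)} = 2 - \frac{3}{-18} = 2 - 3 \left(- \frac{1}{18}\right) = 2 - - \frac{1}{6} = 2 + \frac{1}{6} = \frac{13}{6} \approx 2.1667$)
$a = 841$ ($a = \left(- \frac{13}{-1} + 16\right)^{2} = \left(\left(-13\right) \left(-1\right) + 16\right)^{2} = \left(13 + 16\right)^{2} = 29^{2} = 841$)
$a I = 841 \cdot \frac{13}{6} = \frac{10933}{6}$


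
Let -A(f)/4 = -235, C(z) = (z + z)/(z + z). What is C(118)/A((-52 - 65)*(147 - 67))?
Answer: 1/940 ≈ 0.0010638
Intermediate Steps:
C(z) = 1 (C(z) = (2*z)/((2*z)) = (2*z)*(1/(2*z)) = 1)
A(f) = 940 (A(f) = -4*(-235) = 940)
C(118)/A((-52 - 65)*(147 - 67)) = 1/940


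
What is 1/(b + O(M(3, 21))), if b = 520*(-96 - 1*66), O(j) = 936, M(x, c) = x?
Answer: -1/83304 ≈ -1.2004e-5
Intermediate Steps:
b = -84240 (b = 520*(-96 - 66) = 520*(-162) = -84240)
1/(b + O(M(3, 21))) = 1/(-84240 + 936) = 1/(-83304) = -1/83304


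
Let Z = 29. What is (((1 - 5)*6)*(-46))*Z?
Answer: 32016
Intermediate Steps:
(((1 - 5)*6)*(-46))*Z = (((1 - 5)*6)*(-46))*29 = (-4*6*(-46))*29 = -24*(-46)*29 = 1104*29 = 32016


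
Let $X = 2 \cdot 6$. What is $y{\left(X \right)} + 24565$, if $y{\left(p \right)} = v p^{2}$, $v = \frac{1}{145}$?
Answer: $\frac{3562069}{145} \approx 24566.0$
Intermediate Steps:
$v = \frac{1}{145} \approx 0.0068966$
$X = 12$
$y{\left(p \right)} = \frac{p^{2}}{145}$
$y{\left(X \right)} + 24565 = \frac{12^{2}}{145} + 24565 = \frac{1}{145} \cdot 144 + 24565 = \frac{144}{145} + 24565 = \frac{3562069}{145}$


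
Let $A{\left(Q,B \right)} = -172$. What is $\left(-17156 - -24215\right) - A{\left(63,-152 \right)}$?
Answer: $7231$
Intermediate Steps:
$\left(-17156 - -24215\right) - A{\left(63,-152 \right)} = \left(-17156 - -24215\right) - -172 = \left(-17156 + 24215\right) + 172 = 7059 + 172 = 7231$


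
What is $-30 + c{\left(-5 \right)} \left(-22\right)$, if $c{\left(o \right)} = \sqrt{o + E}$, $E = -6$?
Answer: $-30 - 22 i \sqrt{11} \approx -30.0 - 72.966 i$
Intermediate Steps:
$c{\left(o \right)} = \sqrt{-6 + o}$ ($c{\left(o \right)} = \sqrt{o - 6} = \sqrt{-6 + o}$)
$-30 + c{\left(-5 \right)} \left(-22\right) = -30 + \sqrt{-6 - 5} \left(-22\right) = -30 + \sqrt{-11} \left(-22\right) = -30 + i \sqrt{11} \left(-22\right) = -30 - 22 i \sqrt{11}$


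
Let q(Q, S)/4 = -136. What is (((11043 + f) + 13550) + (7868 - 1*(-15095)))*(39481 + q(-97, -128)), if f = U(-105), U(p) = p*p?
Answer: 2280968397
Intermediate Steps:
U(p) = p²
q(Q, S) = -544 (q(Q, S) = 4*(-136) = -544)
f = 11025 (f = (-105)² = 11025)
(((11043 + f) + 13550) + (7868 - 1*(-15095)))*(39481 + q(-97, -128)) = (((11043 + 11025) + 13550) + (7868 - 1*(-15095)))*(39481 - 544) = ((22068 + 13550) + (7868 + 15095))*38937 = (35618 + 22963)*38937 = 58581*38937 = 2280968397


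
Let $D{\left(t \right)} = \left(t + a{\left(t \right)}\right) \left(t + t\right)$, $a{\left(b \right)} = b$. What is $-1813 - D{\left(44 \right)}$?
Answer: $-9557$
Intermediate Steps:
$D{\left(t \right)} = 4 t^{2}$ ($D{\left(t \right)} = \left(t + t\right) \left(t + t\right) = 2 t 2 t = 4 t^{2}$)
$-1813 - D{\left(44 \right)} = -1813 - 4 \cdot 44^{2} = -1813 - 4 \cdot 1936 = -1813 - 7744 = -9557$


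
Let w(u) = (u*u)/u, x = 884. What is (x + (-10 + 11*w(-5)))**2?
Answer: 670761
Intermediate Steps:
w(u) = u (w(u) = u**2/u = u)
(x + (-10 + 11*w(-5)))**2 = (884 + (-10 + 11*(-5)))**2 = (884 + (-10 - 55))**2 = (884 - 65)**2 = 819**2 = 670761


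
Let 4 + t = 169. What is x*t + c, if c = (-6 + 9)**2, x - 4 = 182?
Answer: 30699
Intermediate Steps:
x = 186 (x = 4 + 182 = 186)
c = 9 (c = 3**2 = 9)
t = 165 (t = -4 + 169 = 165)
x*t + c = 186*165 + 9 = 30690 + 9 = 30699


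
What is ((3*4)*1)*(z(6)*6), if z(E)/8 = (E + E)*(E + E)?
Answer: 82944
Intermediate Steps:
z(E) = 32*E² (z(E) = 8*((E + E)*(E + E)) = 8*((2*E)*(2*E)) = 8*(4*E²) = 32*E²)
((3*4)*1)*(z(6)*6) = ((3*4)*1)*((32*6²)*6) = (12*1)*((32*36)*6) = 12*(1152*6) = 12*6912 = 82944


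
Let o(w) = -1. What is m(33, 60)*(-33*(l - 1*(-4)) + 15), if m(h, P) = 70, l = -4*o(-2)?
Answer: -17430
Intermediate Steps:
l = 4 (l = -4*(-1) = 4)
m(33, 60)*(-33*(l - 1*(-4)) + 15) = 70*(-33*(4 - 1*(-4)) + 15) = 70*(-33*(4 + 4) + 15) = 70*(-33*8 + 15) = 70*(-11*24 + 15) = 70*(-264 + 15) = 70*(-249) = -17430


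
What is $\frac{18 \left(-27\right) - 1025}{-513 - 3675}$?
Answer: $\frac{1511}{4188} \approx 0.36079$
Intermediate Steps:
$\frac{18 \left(-27\right) - 1025}{-513 - 3675} = \frac{-486 - 1025}{-4188} = \left(-1511\right) \left(- \frac{1}{4188}\right) = \frac{1511}{4188}$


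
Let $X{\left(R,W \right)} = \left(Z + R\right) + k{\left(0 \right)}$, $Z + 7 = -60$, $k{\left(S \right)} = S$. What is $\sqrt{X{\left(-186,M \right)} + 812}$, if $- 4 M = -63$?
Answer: $\sqrt{559} \approx 23.643$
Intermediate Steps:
$M = \frac{63}{4}$ ($M = \left(- \frac{1}{4}\right) \left(-63\right) = \frac{63}{4} \approx 15.75$)
$Z = -67$ ($Z = -7 - 60 = -67$)
$X{\left(R,W \right)} = -67 + R$ ($X{\left(R,W \right)} = \left(-67 + R\right) + 0 = -67 + R$)
$\sqrt{X{\left(-186,M \right)} + 812} = \sqrt{\left(-67 - 186\right) + 812} = \sqrt{-253 + 812} = \sqrt{559}$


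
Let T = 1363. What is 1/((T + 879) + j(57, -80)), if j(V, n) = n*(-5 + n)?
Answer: 1/9042 ≈ 0.00011060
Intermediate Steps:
1/((T + 879) + j(57, -80)) = 1/((1363 + 879) - 80*(-5 - 80)) = 1/(2242 - 80*(-85)) = 1/(2242 + 6800) = 1/9042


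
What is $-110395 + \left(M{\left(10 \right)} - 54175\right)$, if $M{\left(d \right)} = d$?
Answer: $-164560$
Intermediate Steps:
$-110395 + \left(M{\left(10 \right)} - 54175\right) = -110395 + \left(10 - 54175\right) = -110395 - 54165 = -164560$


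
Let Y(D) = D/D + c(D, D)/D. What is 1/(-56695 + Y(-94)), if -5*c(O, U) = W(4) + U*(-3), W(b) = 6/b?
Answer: -940/53291793 ≈ -1.7639e-5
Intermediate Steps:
c(O, U) = -3/10 + 3*U/5 (c(O, U) = -(6/4 + U*(-3))/5 = -(6*(1/4) - 3*U)/5 = -(3/2 - 3*U)/5 = -3/10 + 3*U/5)
Y(D) = 1 + (-3/10 + 3*D/5)/D (Y(D) = D/D + (-3/10 + 3*D/5)/D = 1 + (-3/10 + 3*D/5)/D)
1/(-56695 + Y(-94)) = 1/(-56695 + (1/10)*(-3 + 16*(-94))/(-94)) = 1/(-56695 + (1/10)*(-1/94)*(-3 - 1504)) = 1/(-56695 + (1/10)*(-1/94)*(-1507)) = 1/(-56695 + 1507/940) = 1/(-53291793/940) = -940/53291793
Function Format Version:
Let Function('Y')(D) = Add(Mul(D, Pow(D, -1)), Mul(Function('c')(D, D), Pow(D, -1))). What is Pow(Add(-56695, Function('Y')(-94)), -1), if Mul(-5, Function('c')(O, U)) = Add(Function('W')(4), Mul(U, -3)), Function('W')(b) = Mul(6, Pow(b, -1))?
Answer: Rational(-940, 53291793) ≈ -1.7639e-5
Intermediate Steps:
Function('c')(O, U) = Add(Rational(-3, 10), Mul(Rational(3, 5), U)) (Function('c')(O, U) = Mul(Rational(-1, 5), Add(Mul(6, Pow(4, -1)), Mul(U, -3))) = Mul(Rational(-1, 5), Add(Mul(6, Rational(1, 4)), Mul(-3, U))) = Mul(Rational(-1, 5), Add(Rational(3, 2), Mul(-3, U))) = Add(Rational(-3, 10), Mul(Rational(3, 5), U)))
Function('Y')(D) = Add(1, Mul(Pow(D, -1), Add(Rational(-3, 10), Mul(Rational(3, 5), D)))) (Function('Y')(D) = Add(Mul(D, Pow(D, -1)), Mul(Add(Rational(-3, 10), Mul(Rational(3, 5), D)), Pow(D, -1))) = Add(1, Mul(Pow(D, -1), Add(Rational(-3, 10), Mul(Rational(3, 5), D)))))
Pow(Add(-56695, Function('Y')(-94)), -1) = Pow(Add(-56695, Mul(Rational(1, 10), Pow(-94, -1), Add(-3, Mul(16, -94)))), -1) = Pow(Add(-56695, Mul(Rational(1, 10), Rational(-1, 94), Add(-3, -1504))), -1) = Pow(Add(-56695, Mul(Rational(1, 10), Rational(-1, 94), -1507)), -1) = Pow(Add(-56695, Rational(1507, 940)), -1) = Pow(Rational(-53291793, 940), -1) = Rational(-940, 53291793)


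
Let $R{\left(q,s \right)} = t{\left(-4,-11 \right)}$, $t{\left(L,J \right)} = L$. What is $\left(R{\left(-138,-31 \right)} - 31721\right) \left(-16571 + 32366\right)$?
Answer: $-501096375$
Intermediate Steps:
$R{\left(q,s \right)} = -4$
$\left(R{\left(-138,-31 \right)} - 31721\right) \left(-16571 + 32366\right) = \left(-4 - 31721\right) \left(-16571 + 32366\right) = \left(-31725\right) 15795 = -501096375$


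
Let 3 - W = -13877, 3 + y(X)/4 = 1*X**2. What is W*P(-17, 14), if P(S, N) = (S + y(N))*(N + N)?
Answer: 293423200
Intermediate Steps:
y(X) = -12 + 4*X**2 (y(X) = -12 + 4*(1*X**2) = -12 + 4*X**2)
W = 13880 (W = 3 - 1*(-13877) = 3 + 13877 = 13880)
P(S, N) = 2*N*(-12 + S + 4*N**2) (P(S, N) = (S + (-12 + 4*N**2))*(N + N) = (-12 + S + 4*N**2)*(2*N) = 2*N*(-12 + S + 4*N**2))
W*P(-17, 14) = 13880*(2*14*(-12 - 17 + 4*14**2)) = 13880*(2*14*(-12 - 17 + 4*196)) = 13880*(2*14*(-12 - 17 + 784)) = 13880*(2*14*755) = 13880*21140 = 293423200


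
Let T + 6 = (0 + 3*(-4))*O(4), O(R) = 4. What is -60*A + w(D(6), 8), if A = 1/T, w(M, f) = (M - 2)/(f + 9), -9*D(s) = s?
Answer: 146/153 ≈ 0.95425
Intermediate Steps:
D(s) = -s/9
T = -54 (T = -6 + (0 + 3*(-4))*4 = -6 + (0 - 12)*4 = -6 - 12*4 = -6 - 48 = -54)
w(M, f) = (-2 + M)/(9 + f)
A = -1/54 (A = 1/(-54) = -1/54 ≈ -0.018519)
-60*A + w(D(6), 8) = -60*(-1/54) + (-2 - ⅑*6)/(9 + 8) = 10/9 + (-2 - ⅔)/17 = 10/9 + (1/17)*(-8/3) = 10/9 - 8/51 = 146/153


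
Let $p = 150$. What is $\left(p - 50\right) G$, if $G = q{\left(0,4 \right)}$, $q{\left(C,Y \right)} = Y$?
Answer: $400$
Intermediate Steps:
$G = 4$
$\left(p - 50\right) G = \left(150 - 50\right) 4 = 100 \cdot 4 = 400$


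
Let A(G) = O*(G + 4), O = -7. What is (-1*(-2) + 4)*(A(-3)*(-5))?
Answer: 210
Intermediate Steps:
A(G) = -28 - 7*G (A(G) = -7*(G + 4) = -7*(4 + G) = -28 - 7*G)
(-1*(-2) + 4)*(A(-3)*(-5)) = (-1*(-2) + 4)*((-28 - 7*(-3))*(-5)) = (2 + 4)*((-28 + 21)*(-5)) = 6*(-7*(-5)) = 6*35 = 210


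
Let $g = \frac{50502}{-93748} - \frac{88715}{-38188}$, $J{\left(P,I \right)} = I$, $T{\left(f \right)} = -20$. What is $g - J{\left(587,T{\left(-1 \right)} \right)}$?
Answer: $\frac{19497313981}{895012156} \approx 21.784$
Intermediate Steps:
$g = \frac{1597070861}{895012156}$ ($g = 50502 \left(- \frac{1}{93748}\right) - - \frac{88715}{38188} = - \frac{25251}{46874} + \frac{88715}{38188} = \frac{1597070861}{895012156} \approx 1.7844$)
$g - J{\left(587,T{\left(-1 \right)} \right)} = \frac{1597070861}{895012156} - -20 = \frac{1597070861}{895012156} + 20 = \frac{19497313981}{895012156}$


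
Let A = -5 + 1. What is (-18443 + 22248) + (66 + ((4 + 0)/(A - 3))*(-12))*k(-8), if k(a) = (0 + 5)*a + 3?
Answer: 7765/7 ≈ 1109.3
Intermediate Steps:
k(a) = 3 + 5*a (k(a) = 5*a + 3 = 3 + 5*a)
A = -4
(-18443 + 22248) + (66 + ((4 + 0)/(A - 3))*(-12))*k(-8) = (-18443 + 22248) + (66 + ((4 + 0)/(-4 - 3))*(-12))*(3 + 5*(-8)) = 3805 + (66 + (4/(-7))*(-12))*(3 - 40) = 3805 + (66 + (4*(-1/7))*(-12))*(-37) = 3805 + (66 - 4/7*(-12))*(-37) = 3805 + (66 + 48/7)*(-37) = 3805 + (510/7)*(-37) = 3805 - 18870/7 = 7765/7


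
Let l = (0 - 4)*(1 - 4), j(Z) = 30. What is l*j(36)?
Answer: 360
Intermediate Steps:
l = 12 (l = -4*(-3) = 12)
l*j(36) = 12*30 = 360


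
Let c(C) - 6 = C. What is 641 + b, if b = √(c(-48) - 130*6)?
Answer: 641 + I*√822 ≈ 641.0 + 28.671*I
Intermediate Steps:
c(C) = 6 + C
b = I*√822 (b = √((6 - 48) - 130*6) = √(-42 - 780) = √(-822) = I*√822 ≈ 28.671*I)
641 + b = 641 + I*√822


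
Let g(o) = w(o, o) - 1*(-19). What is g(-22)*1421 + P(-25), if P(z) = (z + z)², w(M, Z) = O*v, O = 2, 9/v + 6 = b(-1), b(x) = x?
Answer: 25845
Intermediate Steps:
v = -9/7 (v = 9/(-6 - 1) = 9/(-7) = 9*(-⅐) = -9/7 ≈ -1.2857)
w(M, Z) = -18/7 (w(M, Z) = 2*(-9/7) = -18/7)
g(o) = 115/7 (g(o) = -18/7 - 1*(-19) = -18/7 + 19 = 115/7)
P(z) = 4*z² (P(z) = (2*z)² = 4*z²)
g(-22)*1421 + P(-25) = (115/7)*1421 + 4*(-25)² = 23345 + 4*625 = 23345 + 2500 = 25845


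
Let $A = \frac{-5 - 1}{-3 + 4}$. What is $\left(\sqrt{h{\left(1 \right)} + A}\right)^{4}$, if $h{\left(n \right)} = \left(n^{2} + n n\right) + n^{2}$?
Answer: $9$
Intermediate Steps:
$h{\left(n \right)} = 3 n^{2}$ ($h{\left(n \right)} = \left(n^{2} + n^{2}\right) + n^{2} = 2 n^{2} + n^{2} = 3 n^{2}$)
$A = -6$ ($A = - \frac{6}{1} = \left(-6\right) 1 = -6$)
$\left(\sqrt{h{\left(1 \right)} + A}\right)^{4} = \left(\sqrt{3 \cdot 1^{2} - 6}\right)^{4} = \left(\sqrt{3 \cdot 1 - 6}\right)^{4} = \left(\sqrt{3 - 6}\right)^{4} = \left(\sqrt{-3}\right)^{4} = \left(i \sqrt{3}\right)^{4} = 9$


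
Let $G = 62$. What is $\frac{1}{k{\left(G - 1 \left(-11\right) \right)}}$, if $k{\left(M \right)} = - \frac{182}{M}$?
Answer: $- \frac{73}{182} \approx -0.4011$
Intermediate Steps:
$\frac{1}{k{\left(G - 1 \left(-11\right) \right)}} = \frac{1}{\left(-182\right) \frac{1}{62 - 1 \left(-11\right)}} = \frac{1}{\left(-182\right) \frac{1}{62 - -11}} = \frac{1}{\left(-182\right) \frac{1}{62 + 11}} = \frac{1}{\left(-182\right) \frac{1}{73}} = \frac{1}{- \frac{182}{73}} = - \frac{73}{182}$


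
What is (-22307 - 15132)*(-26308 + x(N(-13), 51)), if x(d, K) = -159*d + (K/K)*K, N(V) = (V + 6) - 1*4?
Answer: 917555012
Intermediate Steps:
N(V) = 2 + V (N(V) = (6 + V) - 4 = 2 + V)
x(d, K) = K - 159*d (x(d, K) = -159*d + 1*K = -159*d + K = K - 159*d)
(-22307 - 15132)*(-26308 + x(N(-13), 51)) = (-22307 - 15132)*(-26308 + (51 - 159*(2 - 13))) = -37439*(-26308 + (51 - 159*(-11))) = -37439*(-26308 + (51 + 1749)) = -37439*(-26308 + 1800) = -37439*(-24508) = 917555012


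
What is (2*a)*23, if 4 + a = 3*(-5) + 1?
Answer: -828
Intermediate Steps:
a = -18 (a = -4 + (3*(-5) + 1) = -4 + (-15 + 1) = -4 - 14 = -18)
(2*a)*23 = (2*(-18))*23 = -36*23 = -828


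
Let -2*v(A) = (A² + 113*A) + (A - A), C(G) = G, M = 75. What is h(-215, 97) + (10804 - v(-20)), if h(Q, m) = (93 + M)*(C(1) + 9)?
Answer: 11554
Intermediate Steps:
v(A) = -113*A/2 - A²/2 (v(A) = -((A² + 113*A) + (A - A))/2 = -((A² + 113*A) + 0)/2 = -(A² + 113*A)/2 = -113*A/2 - A²/2)
h(Q, m) = 1680 (h(Q, m) = (93 + 75)*(1 + 9) = 168*10 = 1680)
h(-215, 97) + (10804 - v(-20)) = 1680 + (10804 - (-1)*(-20)*(113 - 20)/2) = 1680 + (10804 - (-1)*(-20)*93/2) = 1680 + (10804 - 1*930) = 1680 + (10804 - 930) = 1680 + 9874 = 11554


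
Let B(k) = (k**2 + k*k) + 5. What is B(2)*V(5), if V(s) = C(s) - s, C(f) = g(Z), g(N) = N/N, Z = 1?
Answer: -52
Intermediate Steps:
g(N) = 1
C(f) = 1
B(k) = 5 + 2*k**2 (B(k) = (k**2 + k**2) + 5 = 2*k**2 + 5 = 5 + 2*k**2)
V(s) = 1 - s
B(2)*V(5) = (5 + 2*2**2)*(1 - 1*5) = (5 + 2*4)*(1 - 5) = (5 + 8)*(-4) = 13*(-4) = -52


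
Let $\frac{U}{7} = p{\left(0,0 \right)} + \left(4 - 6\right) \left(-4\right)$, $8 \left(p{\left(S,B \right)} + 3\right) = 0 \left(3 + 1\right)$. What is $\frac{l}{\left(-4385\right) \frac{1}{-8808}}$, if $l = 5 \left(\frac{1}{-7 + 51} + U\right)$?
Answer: $\frac{3393282}{9647} \approx 351.74$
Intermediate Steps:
$p{\left(S,B \right)} = -3$ ($p{\left(S,B \right)} = -3 + \frac{0 \left(3 + 1\right)}{8} = -3 + \frac{0 \cdot 4}{8} = -3 + \frac{1}{8} \cdot 0 = -3 + 0 = -3$)
$U = 35$ ($U = 7 \left(-3 + \left(4 - 6\right) \left(-4\right)\right) = 7 \left(-3 - -8\right) = 7 \left(-3 + 8\right) = 7 \cdot 5 = 35$)
$l = \frac{7705}{44}$ ($l = 5 \left(\frac{1}{-7 + 51} + 35\right) = 5 \left(\frac{1}{44} + 35\right) = 5 \cdot \frac{1541}{44} = \frac{7705}{44} \approx 175.11$)
$\frac{l}{\left(-4385\right) \frac{1}{-8808}} = \frac{7705}{44 \left(- \frac{4385}{-8808}\right)} = \frac{7705}{44 \left(\left(-4385\right) \left(- \frac{1}{8808}\right)\right)} = \frac{7705}{44 \cdot \frac{4385}{8808}} = \frac{7705}{44} \cdot \frac{8808}{4385} = \frac{3393282}{9647}$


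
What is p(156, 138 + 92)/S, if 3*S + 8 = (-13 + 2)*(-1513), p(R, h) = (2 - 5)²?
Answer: 9/5545 ≈ 0.0016231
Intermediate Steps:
p(R, h) = 9 (p(R, h) = (-3)² = 9)
S = 5545 (S = -8/3 + ((-13 + 2)*(-1513))/3 = -8/3 + (-11*(-1513))/3 = -8/3 + (⅓)*16643 = -8/3 + 16643/3 = 5545)
p(156, 138 + 92)/S = 9/5545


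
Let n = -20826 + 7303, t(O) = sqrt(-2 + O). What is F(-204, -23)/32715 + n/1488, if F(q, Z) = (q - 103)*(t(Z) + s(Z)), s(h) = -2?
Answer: -147163771/16226640 - 307*I/6543 ≈ -9.0693 - 0.04692*I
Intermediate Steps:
F(q, Z) = (-103 + q)*(-2 + sqrt(-2 + Z)) (F(q, Z) = (q - 103)*(sqrt(-2 + Z) - 2) = (-103 + q)*(-2 + sqrt(-2 + Z)))
n = -13523
F(-204, -23)/32715 + n/1488 = (206 - 103*sqrt(-2 - 23) - 2*(-204) - 204*sqrt(-2 - 23))/32715 - 13523/1488 = (206 - 515*I + 408 - 1020*I)*(1/32715) - 13523*1/1488 = (206 - 515*I + 408 - 1020*I)*(1/32715) - 13523/1488 = (614 - 1535*I)*(1/32715) - 13523/1488 = (614/32715 - 307*I/6543) - 13523/1488 = -147163771/16226640 - 307*I/6543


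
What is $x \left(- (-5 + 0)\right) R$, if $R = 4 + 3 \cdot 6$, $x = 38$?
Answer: $4180$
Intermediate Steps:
$R = 22$ ($R = 4 + 18 = 22$)
$x \left(- (-5 + 0)\right) R = 38 \left(- (-5 + 0)\right) 22 = 38 \left(\left(-1\right) \left(-5\right)\right) 22 = 38 \cdot 5 \cdot 22 = 190 \cdot 22 = 4180$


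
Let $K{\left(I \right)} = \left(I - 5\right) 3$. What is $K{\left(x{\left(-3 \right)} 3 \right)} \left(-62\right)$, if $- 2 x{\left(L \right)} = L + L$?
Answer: $-744$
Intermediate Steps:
$x{\left(L \right)} = - L$ ($x{\left(L \right)} = - \frac{L + L}{2} = - \frac{2 L}{2} = - L$)
$K{\left(I \right)} = -15 + 3 I$ ($K{\left(I \right)} = \left(-5 + I\right) 3 = -15 + 3 I$)
$K{\left(x{\left(-3 \right)} 3 \right)} \left(-62\right) = \left(-15 + 3 \left(-1\right) \left(-3\right) 3\right) \left(-62\right) = \left(-15 + 3 \cdot 3 \cdot 3\right) \left(-62\right) = \left(-15 + 3 \cdot 9\right) \left(-62\right) = \left(-15 + 27\right) \left(-62\right) = 12 \left(-62\right) = -744$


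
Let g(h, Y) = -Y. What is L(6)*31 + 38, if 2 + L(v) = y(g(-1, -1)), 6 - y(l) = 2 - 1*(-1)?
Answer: 69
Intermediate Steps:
y(l) = 3 (y(l) = 6 - (2 - 1*(-1)) = 6 - (2 + 1) = 6 - 1*3 = 6 - 3 = 3)
L(v) = 1 (L(v) = -2 + 3 = 1)
L(6)*31 + 38 = 1*31 + 38 = 31 + 38 = 69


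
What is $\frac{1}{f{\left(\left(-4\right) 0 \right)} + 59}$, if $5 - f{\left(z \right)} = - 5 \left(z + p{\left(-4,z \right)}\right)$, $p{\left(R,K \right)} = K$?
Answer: $\frac{1}{64} \approx 0.015625$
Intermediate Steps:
$f{\left(z \right)} = 5 + 10 z$ ($f{\left(z \right)} = 5 - - 5 \left(z + z\right) = 5 - - 5 \cdot 2 z = 5 - - 10 z = 5 + 10 z$)
$\frac{1}{f{\left(\left(-4\right) 0 \right)} + 59} = \frac{1}{\left(5 + 10 \left(\left(-4\right) 0\right)\right) + 59} = \frac{1}{\left(5 + 10 \cdot 0\right) + 59} = \frac{1}{\left(5 + 0\right) + 59} = \frac{1}{5 + 59} = \frac{1}{64}$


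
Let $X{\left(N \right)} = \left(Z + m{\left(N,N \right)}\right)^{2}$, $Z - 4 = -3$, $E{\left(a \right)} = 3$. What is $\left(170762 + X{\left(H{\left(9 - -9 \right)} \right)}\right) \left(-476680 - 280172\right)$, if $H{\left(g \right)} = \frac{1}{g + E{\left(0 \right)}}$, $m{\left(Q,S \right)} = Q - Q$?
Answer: $-129242318076$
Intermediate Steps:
$m{\left(Q,S \right)} = 0$
$Z = 1$ ($Z = 4 - 3 = 1$)
$H{\left(g \right)} = \frac{1}{3 + g}$ ($H{\left(g \right)} = \frac{1}{g + 3} = \frac{1}{3 + g}$)
$X{\left(N \right)} = 1$ ($X{\left(N \right)} = \left(1 + 0\right)^{2} = 1^{2} = 1$)
$\left(170762 + X{\left(H{\left(9 - -9 \right)} \right)}\right) \left(-476680 - 280172\right) = \left(170762 + 1\right) \left(-476680 - 280172\right) = 170763 \left(-756852\right) = -129242318076$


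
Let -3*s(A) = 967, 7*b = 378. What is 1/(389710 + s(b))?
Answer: 3/1168163 ≈ 2.5681e-6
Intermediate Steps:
b = 54 (b = (⅐)*378 = 54)
s(A) = -967/3 (s(A) = -⅓*967 = -967/3)
1/(389710 + s(b)) = 1/(389710 - 967/3) = 1/(1168163/3) = 3/1168163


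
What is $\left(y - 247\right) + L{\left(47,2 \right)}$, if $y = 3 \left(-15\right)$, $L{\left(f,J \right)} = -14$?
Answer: $-306$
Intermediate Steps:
$y = -45$
$\left(y - 247\right) + L{\left(47,2 \right)} = \left(-45 - 247\right) - 14 = -292 - 14 = -306$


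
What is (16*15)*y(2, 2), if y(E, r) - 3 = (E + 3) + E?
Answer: 2400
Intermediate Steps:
y(E, r) = 6 + 2*E (y(E, r) = 3 + ((E + 3) + E) = 3 + ((3 + E) + E) = 3 + (3 + 2*E) = 6 + 2*E)
(16*15)*y(2, 2) = (16*15)*(6 + 2*2) = 240*(6 + 4) = 240*10 = 2400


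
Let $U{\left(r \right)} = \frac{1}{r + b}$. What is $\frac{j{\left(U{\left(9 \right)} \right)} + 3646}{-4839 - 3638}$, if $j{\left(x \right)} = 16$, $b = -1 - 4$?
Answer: $- \frac{3662}{8477} \approx -0.43199$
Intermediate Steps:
$b = -5$
$U{\left(r \right)} = \frac{1}{-5 + r}$ ($U{\left(r \right)} = \frac{1}{r - 5} = \frac{1}{-5 + r}$)
$\frac{j{\left(U{\left(9 \right)} \right)} + 3646}{-4839 - 3638} = \frac{16 + 3646}{-4839 - 3638} = \frac{3662}{-4839 - 3638} = \frac{3662}{-8477} = 3662 \left(- \frac{1}{8477}\right) = - \frac{3662}{8477}$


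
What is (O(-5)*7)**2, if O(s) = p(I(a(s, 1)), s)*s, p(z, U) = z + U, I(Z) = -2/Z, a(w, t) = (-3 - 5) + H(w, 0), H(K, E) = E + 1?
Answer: 27225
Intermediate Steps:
H(K, E) = 1 + E
a(w, t) = -7 (a(w, t) = (-3 - 5) + (1 + 0) = -8 + 1 = -7)
p(z, U) = U + z
O(s) = s*(2/7 + s) (O(s) = (s - 2/(-7))*s = (s - 2*(-1/7))*s = (s + 2/7)*s = (2/7 + s)*s = s*(2/7 + s))
(O(-5)*7)**2 = (((1/7)*(-5)*(2 + 7*(-5)))*7)**2 = (((1/7)*(-5)*(2 - 35))*7)**2 = (((1/7)*(-5)*(-33))*7)**2 = ((165/7)*7)**2 = 165**2 = 27225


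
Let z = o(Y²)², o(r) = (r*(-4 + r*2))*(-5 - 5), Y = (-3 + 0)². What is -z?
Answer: -16378880400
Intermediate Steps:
Y = 9 (Y = (-3)² = 9)
o(r) = -10*r*(-4 + 2*r) (o(r) = (r*(-4 + 2*r))*(-10) = -10*r*(-4 + 2*r))
z = 16378880400 (z = (20*9²*(2 - 1*9²))² = (20*81*(2 - 1*81))² = (20*81*(2 - 81))² = (20*81*(-79))² = (-127980)² = 16378880400)
-z = -1*16378880400 = -16378880400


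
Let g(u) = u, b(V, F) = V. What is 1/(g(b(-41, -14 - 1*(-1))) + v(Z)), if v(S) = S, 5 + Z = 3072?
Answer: 1/3026 ≈ 0.00033047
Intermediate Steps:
Z = 3067 (Z = -5 + 3072 = 3067)
1/(g(b(-41, -14 - 1*(-1))) + v(Z)) = 1/(-41 + 3067) = 1/3026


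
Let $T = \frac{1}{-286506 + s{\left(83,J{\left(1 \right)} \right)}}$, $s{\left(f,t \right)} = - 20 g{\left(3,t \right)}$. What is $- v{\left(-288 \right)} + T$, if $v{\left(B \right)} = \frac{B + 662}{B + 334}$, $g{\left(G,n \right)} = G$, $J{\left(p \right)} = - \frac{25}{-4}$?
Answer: $- \frac{53587865}{6591018} \approx -8.1304$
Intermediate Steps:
$J{\left(p \right)} = \frac{25}{4}$ ($J{\left(p \right)} = \left(-25\right) \left(- \frac{1}{4}\right) = \frac{25}{4}$)
$s{\left(f,t \right)} = -60$ ($s{\left(f,t \right)} = \left(-20\right) 3 = -60$)
$v{\left(B \right)} = \frac{662 + B}{334 + B}$
$T = - \frac{1}{286566}$ ($T = \frac{1}{-286506 - 60} = \frac{1}{-286566} = - \frac{1}{286566} \approx -3.4896 \cdot 10^{-6}$)
$- v{\left(-288 \right)} + T = - \frac{662 - 288}{334 - 288} - \frac{1}{286566} = - \frac{374}{46} - \frac{1}{286566} = \left(-1\right) \frac{187}{23} - \frac{1}{286566} = - \frac{187}{23} - \frac{1}{286566} = - \frac{53587865}{6591018}$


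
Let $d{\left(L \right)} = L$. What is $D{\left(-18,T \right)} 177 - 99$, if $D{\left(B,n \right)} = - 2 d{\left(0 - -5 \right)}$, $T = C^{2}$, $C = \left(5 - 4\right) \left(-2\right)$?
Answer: $-1869$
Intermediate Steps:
$C = -2$ ($C = 1 \left(-2\right) = -2$)
$T = 4$ ($T = \left(-2\right)^{2} = 4$)
$D{\left(B,n \right)} = -10$ ($D{\left(B,n \right)} = - 2 \left(0 - -5\right) = - 2 \left(0 + 5\right) = \left(-2\right) 5 = -10$)
$D{\left(-18,T \right)} 177 - 99 = \left(-10\right) 177 - 99 = -1770 - 99 = -1869$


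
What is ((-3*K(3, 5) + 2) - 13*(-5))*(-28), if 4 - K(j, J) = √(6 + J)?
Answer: -1540 - 84*√11 ≈ -1818.6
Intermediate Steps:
K(j, J) = 4 - √(6 + J)
((-3*K(3, 5) + 2) - 13*(-5))*(-28) = ((-3*(4 - √(6 + 5)) + 2) - 13*(-5))*(-28) = ((-3*(4 - √11) + 2) + 65)*(-28) = (((-12 + 3*√11) + 2) + 65)*(-28) = ((-10 + 3*√11) + 65)*(-28) = (55 + 3*√11)*(-28) = -1540 - 84*√11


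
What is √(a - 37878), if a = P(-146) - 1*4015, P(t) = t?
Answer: 9*I*√519 ≈ 205.03*I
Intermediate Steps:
a = -4161 (a = -146 - 1*4015 = -146 - 4015 = -4161)
√(a - 37878) = √(-4161 - 37878) = √(-42039) = 9*I*√519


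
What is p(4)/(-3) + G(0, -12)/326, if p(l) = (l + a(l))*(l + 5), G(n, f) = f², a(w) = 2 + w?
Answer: -4818/163 ≈ -29.558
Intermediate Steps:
p(l) = (2 + 2*l)*(5 + l) (p(l) = (l + (2 + l))*(l + 5) = (2 + 2*l)*(5 + l))
p(4)/(-3) + G(0, -12)/326 = (10 + 2*4² + 12*4)/(-3) + (-12)²/326 = (10 + 2*16 + 48)*(-⅓) + 144*(1/326) = (10 + 32 + 48)*(-⅓) + 72/163 = 90*(-⅓) + 72/163 = -30 + 72/163 = -4818/163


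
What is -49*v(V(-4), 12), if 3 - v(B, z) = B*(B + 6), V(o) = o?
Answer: -539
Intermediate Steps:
v(B, z) = 3 - B*(6 + B) (v(B, z) = 3 - B*(B + 6) = 3 - B*(6 + B))
-49*v(V(-4), 12) = -49*(3 - 1*(-4)² - 6*(-4)) = -49*(3 - 1*16 + 24) = -49*(3 - 16 + 24) = -49*11 = -539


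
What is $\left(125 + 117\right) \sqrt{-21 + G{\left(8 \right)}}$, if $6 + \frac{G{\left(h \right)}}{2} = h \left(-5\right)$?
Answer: $242 i \sqrt{113} \approx 2572.5 i$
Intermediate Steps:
$G{\left(h \right)} = -12 - 10 h$ ($G{\left(h \right)} = -12 + 2 h \left(-5\right) = -12 + 2 \left(- 5 h\right) = -12 - 10 h$)
$\left(125 + 117\right) \sqrt{-21 + G{\left(8 \right)}} = \left(125 + 117\right) \sqrt{-21 - 92} = 242 \sqrt{-21 - 92} = 242 \sqrt{-113} = 242 i \sqrt{113}$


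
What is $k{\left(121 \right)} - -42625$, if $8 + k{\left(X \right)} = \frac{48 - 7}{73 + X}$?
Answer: $\frac{8267739}{194} \approx 42617.0$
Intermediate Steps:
$k{\left(X \right)} = -8 + \frac{41}{73 + X}$ ($k{\left(X \right)} = -8 + \frac{48 - 7}{73 + X} = -8 + \frac{41}{73 + X}$)
$k{\left(121 \right)} - -42625 = \frac{-543 - 968}{73 + 121} - -42625 = \frac{-543 - 968}{194} + 42625 = \frac{1}{194} \left(-1511\right) + 42625 = - \frac{1511}{194} + 42625 = \frac{8267739}{194}$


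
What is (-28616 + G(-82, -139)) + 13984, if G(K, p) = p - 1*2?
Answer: -14773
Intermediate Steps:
G(K, p) = -2 + p (G(K, p) = p - 2 = -2 + p)
(-28616 + G(-82, -139)) + 13984 = (-28616 + (-2 - 139)) + 13984 = (-28616 - 141) + 13984 = -28757 + 13984 = -14773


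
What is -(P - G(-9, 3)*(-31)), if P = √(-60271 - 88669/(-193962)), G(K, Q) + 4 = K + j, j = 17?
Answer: -124 - I*√2267453608990746/193962 ≈ -124.0 - 245.5*I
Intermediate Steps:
G(K, Q) = 13 + K (G(K, Q) = -4 + (K + 17) = -4 + (17 + K) = 13 + K)
P = I*√2267453608990746/193962 (P = √(-60271 - 88669*(-1/193962)) = √(-60271 + 88669/193962) = √(-11690195033/193962) = I*√2267453608990746/193962 ≈ 245.5*I)
-(P - G(-9, 3)*(-31)) = -(I*√2267453608990746/193962 - (13 - 9)*(-31)) = -(I*√2267453608990746/193962 - 4*(-31)) = -(I*√2267453608990746/193962 - 1*(-124)) = -(I*√2267453608990746/193962 + 124) = -(124 + I*√2267453608990746/193962) = -124 - I*√2267453608990746/193962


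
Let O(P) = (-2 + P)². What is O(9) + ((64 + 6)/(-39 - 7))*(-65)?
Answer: 3402/23 ≈ 147.91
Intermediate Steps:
O(9) + ((64 + 6)/(-39 - 7))*(-65) = (-2 + 9)² + ((64 + 6)/(-39 - 7))*(-65) = 7² + (70/(-46))*(-65) = 49 + (70*(-1/46))*(-65) = 49 - 35/23*(-65) = 49 + 2275/23 = 3402/23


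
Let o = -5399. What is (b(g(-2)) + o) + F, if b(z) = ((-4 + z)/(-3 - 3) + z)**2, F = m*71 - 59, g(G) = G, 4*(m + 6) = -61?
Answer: -27863/4 ≈ -6965.8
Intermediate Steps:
m = -85/4 (m = -6 + (1/4)*(-61) = -6 - 61/4 = -85/4 ≈ -21.250)
F = -6271/4 (F = -85/4*71 - 59 = -6035/4 - 59 = -6271/4 ≈ -1567.8)
b(z) = (2/3 + 5*z/6)**2 (b(z) = ((-4 + z)/(-6) + z)**2 = ((-4 + z)*(-1/6) + z)**2 = ((2/3 - z/6) + z)**2 = (2/3 + 5*z/6)**2)
(b(g(-2)) + o) + F = ((4 + 5*(-2))**2/36 - 5399) - 6271/4 = ((4 - 10)**2/36 - 5399) - 6271/4 = ((1/36)*(-6)**2 - 5399) - 6271/4 = ((1/36)*36 - 5399) - 6271/4 = (1 - 5399) - 6271/4 = -5398 - 6271/4 = -27863/4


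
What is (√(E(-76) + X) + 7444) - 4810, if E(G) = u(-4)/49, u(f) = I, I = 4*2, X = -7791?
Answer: 2634 + I*√381751/7 ≈ 2634.0 + 88.266*I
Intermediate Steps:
I = 8
u(f) = 8
E(G) = 8/49
(√(E(-76) + X) + 7444) - 4810 = (√(8/49 - 7791) + 7444) - 4810 = (√(-381751/49) + 7444) - 4810 = (I*√381751/7 + 7444) - 4810 = (7444 + I*√381751/7) - 4810 = 2634 + I*√381751/7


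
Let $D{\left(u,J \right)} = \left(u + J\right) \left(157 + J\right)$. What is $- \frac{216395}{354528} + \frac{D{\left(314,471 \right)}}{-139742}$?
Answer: $- \frac{102507341765}{24771225888} \approx -4.1382$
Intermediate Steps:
$D{\left(u,J \right)} = \left(157 + J\right) \left(J + u\right)$ ($D{\left(u,J \right)} = \left(J + u\right) \left(157 + J\right) = \left(157 + J\right) \left(J + u\right)$)
$- \frac{216395}{354528} + \frac{D{\left(314,471 \right)}}{-139742} = - \frac{216395}{354528} + \frac{471^{2} + 157 \cdot 471 + 157 \cdot 314 + 471 \cdot 314}{-139742} = \left(-216395\right) \frac{1}{354528} + \left(221841 + 73947 + 49298 + 147894\right) \left(- \frac{1}{139742}\right) = - \frac{216395}{354528} + 492980 \left(- \frac{1}{139742}\right) = - \frac{216395}{354528} - \frac{246490}{69871} = - \frac{102507341765}{24771225888}$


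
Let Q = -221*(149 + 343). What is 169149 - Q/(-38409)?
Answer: 2165578403/12803 ≈ 1.6915e+5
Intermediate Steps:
Q = -108732 (Q = -221*492 = -108732)
169149 - Q/(-38409) = 169149 - (-108732)/(-38409) = 169149 - (-108732)*(-1)/38409 = 169149 - 1*36244/12803 = 169149 - 36244/12803 = 2165578403/12803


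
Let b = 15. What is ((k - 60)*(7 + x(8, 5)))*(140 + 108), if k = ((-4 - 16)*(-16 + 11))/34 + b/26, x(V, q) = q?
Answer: -37147920/221 ≈ -1.6809e+5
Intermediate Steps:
k = 1555/442 (k = ((-4 - 16)*(-16 + 11))/34 + 15/26 = -20*(-5)*(1/34) + 15*(1/26) = 100*(1/34) + 15/26 = 50/17 + 15/26 = 1555/442 ≈ 3.5181)
((k - 60)*(7 + x(8, 5)))*(140 + 108) = ((1555/442 - 60)*(7 + 5))*(140 + 108) = -24965/442*12*248 = -149790/221*248 = -37147920/221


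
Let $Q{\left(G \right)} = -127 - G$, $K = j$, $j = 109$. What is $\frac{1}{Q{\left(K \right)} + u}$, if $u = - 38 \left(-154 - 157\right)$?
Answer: $\frac{1}{11582} \approx 8.6341 \cdot 10^{-5}$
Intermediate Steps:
$K = 109$
$u = 11818$ ($u = \left(-38\right) \left(-311\right) = 11818$)
$\frac{1}{Q{\left(K \right)} + u} = \frac{1}{\left(-127 - 109\right) + 11818} = \frac{1}{-236 + 11818} = \frac{1}{11582}$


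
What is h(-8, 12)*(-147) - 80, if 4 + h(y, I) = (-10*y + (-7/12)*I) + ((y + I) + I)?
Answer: -12575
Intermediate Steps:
h(y, I) = -4 - 9*y + 17*I/12 (h(y, I) = -4 + ((-10*y + (-7/12)*I) + ((y + I) + I)) = -4 + ((-10*y + (-7*1/12)*I) + ((I + y) + I)) = -4 + ((-10*y - 7*I/12) + (y + 2*I)) = -4 + (-9*y + 17*I/12) = -4 - 9*y + 17*I/12)
h(-8, 12)*(-147) - 80 = (-4 - 9*(-8) + (17/12)*12)*(-147) - 80 = (-4 + 72 + 17)*(-147) - 80 = 85*(-147) - 80 = -12495 - 80 = -12575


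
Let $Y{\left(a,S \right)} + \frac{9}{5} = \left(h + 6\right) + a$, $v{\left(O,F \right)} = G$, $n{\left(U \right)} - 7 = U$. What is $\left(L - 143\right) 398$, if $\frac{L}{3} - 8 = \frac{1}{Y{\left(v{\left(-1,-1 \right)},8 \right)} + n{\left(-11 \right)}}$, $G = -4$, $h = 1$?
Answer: $- \frac{334519}{7} \approx -47788.0$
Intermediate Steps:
$n{\left(U \right)} = 7 + U$
$v{\left(O,F \right)} = -4$
$Y{\left(a,S \right)} = \frac{26}{5} + a$ ($Y{\left(a,S \right)} = - \frac{9}{5} + \left(\left(1 + 6\right) + a\right) = - \frac{9}{5} + \left(7 + a\right) = \frac{26}{5} + a$)
$L = \frac{321}{14}$ ($L = 24 + \frac{3}{\left(\frac{26}{5} - 4\right) + \left(7 - 11\right)} = 24 + \frac{3}{\frac{6}{5} - 4} = 24 + \frac{3}{- \frac{14}{5}} = 24 + 3 \left(- \frac{5}{14}\right) = 24 - \frac{15}{14} = \frac{321}{14} \approx 22.929$)
$\left(L - 143\right) 398 = \left(\frac{321}{14} - 143\right) 398 = \left(- \frac{1681}{14}\right) 398 = - \frac{334519}{7}$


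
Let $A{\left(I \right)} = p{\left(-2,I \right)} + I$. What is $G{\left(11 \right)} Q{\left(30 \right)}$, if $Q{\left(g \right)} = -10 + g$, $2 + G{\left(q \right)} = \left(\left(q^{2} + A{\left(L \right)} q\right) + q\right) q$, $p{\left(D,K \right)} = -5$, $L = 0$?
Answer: $16900$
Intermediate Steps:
$A{\left(I \right)} = -5 + I$
$G{\left(q \right)} = -2 + q \left(q^{2} - 4 q\right)$ ($G{\left(q \right)} = -2 + \left(\left(q^{2} + \left(-5 + 0\right) q\right) + q\right) q = -2 + \left(\left(q^{2} - 5 q\right) + q\right) q = -2 + \left(q^{2} - 4 q\right) q = -2 + q \left(q^{2} - 4 q\right)$)
$G{\left(11 \right)} Q{\left(30 \right)} = \left(-2 + 11^{3} - 4 \cdot 11^{2}\right) \left(-10 + 30\right) = \left(-2 + 1331 - 484\right) 20 = 845 \cdot 20 = 16900$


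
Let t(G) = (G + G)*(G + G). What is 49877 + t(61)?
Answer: 64761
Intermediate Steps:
t(G) = 4*G² (t(G) = (2*G)*(2*G) = 4*G²)
49877 + t(61) = 49877 + 4*61² = 49877 + 4*3721 = 49877 + 14884 = 64761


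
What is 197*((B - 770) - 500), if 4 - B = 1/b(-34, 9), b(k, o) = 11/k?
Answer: -2736724/11 ≈ -2.4879e+5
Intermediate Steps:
B = 78/11 (B = 4 - 1/(11/(-34)) = 4 - 1/(11*(-1/34)) = 4 - 1/(-11/34) = 4 - 1*(-34/11) = 4 + 34/11 = 78/11 ≈ 7.0909)
197*((B - 770) - 500) = 197*((78/11 - 770) - 500) = 197*(-8392/11 - 500) = 197*(-13892/11) = -2736724/11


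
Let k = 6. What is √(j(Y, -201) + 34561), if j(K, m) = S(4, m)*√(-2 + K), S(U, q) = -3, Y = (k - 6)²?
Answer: √(34561 - 3*I*√2) ≈ 185.91 - 0.011*I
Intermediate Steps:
Y = 0 (Y = (6 - 6)² = 0² = 0)
j(K, m) = -3*√(-2 + K)
√(j(Y, -201) + 34561) = √(-3*√(-2 + 0) + 34561) = √(-3*I*√2 + 34561) = √(34561 - 3*I*√2)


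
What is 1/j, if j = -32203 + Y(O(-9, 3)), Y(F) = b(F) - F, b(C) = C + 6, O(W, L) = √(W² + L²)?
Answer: -1/32197 ≈ -3.1059e-5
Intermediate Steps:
O(W, L) = √(L² + W²)
b(C) = 6 + C
Y(F) = 6 (Y(F) = (6 + F) - F = 6)
j = -32197 (j = -32203 + 6 = -32197)
1/j = 1/(-32197) = -1/32197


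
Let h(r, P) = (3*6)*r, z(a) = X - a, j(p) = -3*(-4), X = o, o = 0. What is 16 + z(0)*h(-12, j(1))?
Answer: 16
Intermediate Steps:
X = 0
j(p) = 12
z(a) = -a (z(a) = 0 - a = -a)
h(r, P) = 18*r
16 + z(0)*h(-12, j(1)) = 16 + (-1*0)*(18*(-12)) = 16 + 0*(-216) = 16 + 0 = 16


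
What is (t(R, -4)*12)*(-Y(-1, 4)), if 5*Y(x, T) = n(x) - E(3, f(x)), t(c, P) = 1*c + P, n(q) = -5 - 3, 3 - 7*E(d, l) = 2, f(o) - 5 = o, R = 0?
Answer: -2736/35 ≈ -78.171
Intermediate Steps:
f(o) = 5 + o
E(d, l) = 1/7 (E(d, l) = 3/7 - 1/7*2 = 3/7 - 2/7 = 1/7)
n(q) = -8
t(c, P) = P + c (t(c, P) = c + P = P + c)
Y(x, T) = -57/35 (Y(x, T) = (-8 - 1*1/7)/5 = (-8 - 1/7)/5 = (1/5)*(-57/7) = -57/35)
(t(R, -4)*12)*(-Y(-1, 4)) = ((-4 + 0)*12)*(-1*(-57/35)) = -4*12*(57/35) = -48*57/35 = -2736/35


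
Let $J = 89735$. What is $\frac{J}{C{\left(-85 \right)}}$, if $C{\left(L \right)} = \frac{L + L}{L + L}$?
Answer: $89735$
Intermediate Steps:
$C{\left(L \right)} = 1$ ($C{\left(L \right)} = \frac{2 L}{2 L} = 2 L \frac{1}{2 L} = 1$)
$\frac{J}{C{\left(-85 \right)}} = \frac{89735}{1} = 89735 \cdot 1 = 89735$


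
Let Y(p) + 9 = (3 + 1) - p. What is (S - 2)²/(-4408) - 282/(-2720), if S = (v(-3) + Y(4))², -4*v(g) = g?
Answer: -85021717/95918080 ≈ -0.88640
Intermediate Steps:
v(g) = -g/4
Y(p) = -5 - p (Y(p) = -9 + ((3 + 1) - p) = -9 + (4 - p) = -5 - p)
S = 1089/16 (S = (-¼*(-3) + (-5 - 1*4))² = (¾ + (-5 - 4))² = (¾ - 9)² = (-33/4)² = 1089/16 ≈ 68.063)
(S - 2)²/(-4408) - 282/(-2720) = (1089/16 - 2)²/(-4408) - 282/(-2720) = (1057/16)²*(-1/4408) - 282*(-1/2720) = (1117249/256)*(-1/4408) + 141/1360 = -1117249/1128448 + 141/1360 = -85021717/95918080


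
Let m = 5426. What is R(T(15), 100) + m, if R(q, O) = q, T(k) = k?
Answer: 5441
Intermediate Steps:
R(T(15), 100) + m = 15 + 5426 = 5441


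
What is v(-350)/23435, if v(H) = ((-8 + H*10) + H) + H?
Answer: -4208/23435 ≈ -0.17956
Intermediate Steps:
v(H) = -8 + 12*H (v(H) = ((-8 + 10*H) + H) + H = (-8 + 11*H) + H = -8 + 12*H)
v(-350)/23435 = (-8 + 12*(-350))/23435 = (-8 - 4200)*(1/23435) = -4208*1/23435 = -4208/23435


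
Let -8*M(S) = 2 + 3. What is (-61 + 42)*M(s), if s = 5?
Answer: 95/8 ≈ 11.875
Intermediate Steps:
M(S) = -5/8 (M(S) = -(2 + 3)/8 = -⅛*5 = -5/8)
(-61 + 42)*M(s) = (-61 + 42)*(-5/8) = -19*(-5/8) = 95/8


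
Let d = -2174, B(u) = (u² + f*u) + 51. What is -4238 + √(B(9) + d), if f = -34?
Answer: -4238 + 2*I*√587 ≈ -4238.0 + 48.456*I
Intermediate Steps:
B(u) = 51 + u² - 34*u (B(u) = (u² - 34*u) + 51 = 51 + u² - 34*u)
-4238 + √(B(9) + d) = -4238 + √((51 + 9² - 34*9) - 2174) = -4238 + √((51 + 81 - 306) - 2174) = -4238 + √(-174 - 2174) = -4238 + √(-2348) = -4238 + 2*I*√587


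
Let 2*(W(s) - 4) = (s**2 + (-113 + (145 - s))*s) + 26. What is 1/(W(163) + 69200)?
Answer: 1/71825 ≈ 1.3923e-5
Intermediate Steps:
W(s) = 17 + s**2/2 + s*(32 - s)/2 (W(s) = 4 + ((s**2 + (-113 + (145 - s))*s) + 26)/2 = 4 + ((s**2 + (32 - s)*s) + 26)/2 = 4 + ((s**2 + s*(32 - s)) + 26)/2 = 4 + (26 + s**2 + s*(32 - s))/2 = 4 + (13 + s**2/2 + s*(32 - s)/2) = 17 + s**2/2 + s*(32 - s)/2)
1/(W(163) + 69200) = 1/((17 + 16*163) + 69200) = 1/((17 + 2608) + 69200) = 1/(2625 + 69200) = 1/71825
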